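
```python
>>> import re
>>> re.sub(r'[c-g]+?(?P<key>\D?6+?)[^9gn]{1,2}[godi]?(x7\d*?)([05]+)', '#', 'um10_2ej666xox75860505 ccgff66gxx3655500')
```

This matches one or more of a character in [c-g] (lazy); then optionally a non-digit, then one or more of a literal '6' (lazy) (captured as 'key'); then 1 to 2 of any character except [9gn], then optionally one of [godi]; then the literal 'x7', then zero or more of a digit (lazy) (captured); then one or more of one of [05] (captured).
Matches: at [6:16] → 'ej666xox75'.
Every occurrence is swapped for '#'.

'um10_2#860505 ccgff66gxx3655500'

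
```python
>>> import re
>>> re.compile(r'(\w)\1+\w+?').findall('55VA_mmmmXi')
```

`\1` has to match the exact text group 1 already captured.
Because there's exactly one group, `findall` drops the full match and keeps group 1 from each hit.

['5', 'm']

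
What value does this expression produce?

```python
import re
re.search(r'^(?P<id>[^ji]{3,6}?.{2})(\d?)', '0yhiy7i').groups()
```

The match spans [0:6] → '0yhiy7'.
Captured: group 1 = '0yhiy', group 2 = '7'.

('0yhiy', '7')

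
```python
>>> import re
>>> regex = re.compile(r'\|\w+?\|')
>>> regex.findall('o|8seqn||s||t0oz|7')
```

['|8seqn|', '|s|', '|t0oz|']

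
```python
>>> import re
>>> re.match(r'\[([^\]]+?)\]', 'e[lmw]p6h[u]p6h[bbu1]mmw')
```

None

`match` is anchored at position 0; if the pattern doesn't fit there, it returns None.
Here the pattern fails at index 0, so the call returns None.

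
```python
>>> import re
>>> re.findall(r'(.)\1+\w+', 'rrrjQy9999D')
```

['r']

A backreference is literal: `\1` must see the identical characters the first group matched.
One capturing group, so `findall` returns just the captured substring from the one match — 1 in all.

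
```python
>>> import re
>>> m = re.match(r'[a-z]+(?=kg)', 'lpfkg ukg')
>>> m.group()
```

Lookahead/lookbehind check context without consuming it, so the matched span excludes the asserted characters.
With `match`, the pattern is implicitly anchored at the beginning.
The match spans [0:3] → 'lpf'.

'lpf'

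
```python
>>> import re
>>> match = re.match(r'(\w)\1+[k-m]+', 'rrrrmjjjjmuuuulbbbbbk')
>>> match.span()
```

`match` is anchored at position 0; if the pattern doesn't fit there, it returns None.
The match spans [0:5] → 'rrrrm'.

(0, 5)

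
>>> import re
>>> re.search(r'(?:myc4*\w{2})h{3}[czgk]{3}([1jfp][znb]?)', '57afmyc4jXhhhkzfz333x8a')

None

This matches the literal 'myc', then zero or more of the literal '4', then exactly 2 of a word character (non-capturing group); then exactly 3 of a literal 'h', then exactly 3 of one of [czgk]; then one of [1jfp], then optionally one of [znb] (captured).
Here no position works, so the call returns None.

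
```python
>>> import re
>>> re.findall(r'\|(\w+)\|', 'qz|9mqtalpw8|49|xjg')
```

One capturing group, so `findall` returns just the captured substring from the one match — 1 in all.

['9mqtalpw8']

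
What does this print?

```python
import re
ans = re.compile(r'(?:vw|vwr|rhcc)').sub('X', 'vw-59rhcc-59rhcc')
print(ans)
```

X-59X-59X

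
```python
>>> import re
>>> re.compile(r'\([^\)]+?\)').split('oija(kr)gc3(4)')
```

['oija', 'gc3', '']

Matches to split on: at [4:8] → '(kr)'; at [11:14] → '(4)'.
`split` removes every match and returns the 3 fragments in between.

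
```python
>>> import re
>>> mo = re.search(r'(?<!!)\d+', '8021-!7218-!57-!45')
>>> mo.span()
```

(0, 4)

Because the assertion is negative and zero-width, positions next to the forbidden text are skipped.
`re.search` tries every starting position until one works.
The match spans [0:4] → '8021'.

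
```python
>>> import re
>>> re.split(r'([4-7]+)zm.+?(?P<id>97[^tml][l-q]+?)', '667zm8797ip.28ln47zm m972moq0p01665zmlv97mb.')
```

['', '667', '97ip', '.28ln', '47', '972m', 'oq0p01665zmlv97mb.']

Pattern: one or more of a character in [4-7] (captured); then the literal 'zm', then one or more of any character (lazy); then the literal '97', then any character except [tml], then one or more of a character in [l-q] (lazy) (captured as 'id').
The `?` after the quantifier makes it lazy — it takes as little as possible before letting the rest of the pattern try.
Matches to split on: at [0:11] → '667zm8797ip'; at [16:26] → '47zm m972m'.
`re.split` interleaves the captured-group text with the surrounding fragments.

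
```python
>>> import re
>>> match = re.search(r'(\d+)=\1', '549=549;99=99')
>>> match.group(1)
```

The match spans [0:7] → '549=549'.
Captured: group 1 = '549'.

'549'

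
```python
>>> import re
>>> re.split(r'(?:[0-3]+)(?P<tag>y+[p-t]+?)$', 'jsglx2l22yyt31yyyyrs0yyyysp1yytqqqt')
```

The pattern matches one or more of a character in [0-3] (non-capturing group); then one or more of the literal 'y', then one or more of a character in [p-t] (lazy) (captured as 'tag'); then anchored at the end.
The group in the pattern means `split` returns the separators' captures alongside the pieces.

['jsglx2l22yyt31yyyyrs0yyyysp', 'yytqqqt', '']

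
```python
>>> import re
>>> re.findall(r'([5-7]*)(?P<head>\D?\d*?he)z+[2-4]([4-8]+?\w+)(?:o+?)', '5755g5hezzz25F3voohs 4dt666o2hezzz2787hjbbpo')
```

[('5755', 'g5he', '5F3vo'), ('666', 'o2he', '787hjbbp')]

This matches zero or more of a character in [5-7] (captured); then optionally a non-digit, then zero or more of a digit (lazy), then the literal 'he' (captured as 'head'); then one or more of the literal 'z', then a character in [2-4]; then one or more of a character in [4-8] (lazy), then one or more of a word character (captured); then one or more of a literal 'o' (lazy) (non-capturing group).
Matches: at [0:18] match '5755g5hezzz25F3voo', groups = ('5755', 'g5he', '5F3vo'); at [24:44] match '666o2hezzz2787hjbbpo', groups = ('666', 'o2he', '787hjbbp').
`findall` packs the 3 group values into a tuple for every match.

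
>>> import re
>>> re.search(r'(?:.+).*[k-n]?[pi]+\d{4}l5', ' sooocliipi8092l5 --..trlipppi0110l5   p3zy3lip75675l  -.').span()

(0, 36)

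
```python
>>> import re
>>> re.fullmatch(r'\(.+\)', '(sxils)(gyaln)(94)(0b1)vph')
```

None

For `fullmatch`, every character of the input must be accounted for by the pattern.
Here the string isn't matched end-to-end, so the call returns None.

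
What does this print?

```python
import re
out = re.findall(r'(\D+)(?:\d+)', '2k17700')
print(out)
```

This matches one or more of a non-digit (captured); then one or more of a digit (non-capturing group).
Walking the string: at [1:7] match 'k17700', group 1 = 'k'.
`findall` collects group 1 from the one match (1 total).

['k']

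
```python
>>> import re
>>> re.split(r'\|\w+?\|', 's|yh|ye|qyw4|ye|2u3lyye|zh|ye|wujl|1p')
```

Matches to split on: at [1:5] → '|yh|'; at [7:13] → '|qyw4|'; at [15:24] → '|2u3lyye|'; at [26:30] → '|ye|'.
Splitting on the pattern gives 5 pieces.

['s', 'ye', 'ye', 'zh', 'wujl|1p']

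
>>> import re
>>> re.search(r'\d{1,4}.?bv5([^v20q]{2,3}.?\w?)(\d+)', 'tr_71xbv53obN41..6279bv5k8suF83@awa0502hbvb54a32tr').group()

'71xbv53obN41'

The pattern matches 1 to 4 of a digit, then optionally any character, then the literal 'bv5'; then 2 to 3 of any character except [v20q], then optionally any character, then optionally a word character (captured); then one or more of a digit (captured).
`re.search` scans for the first position where the pattern succeeds.
The match spans [3:15] → '71xbv53obN41'.
Captured: group 1 = '3obN4', group 2 = '1'.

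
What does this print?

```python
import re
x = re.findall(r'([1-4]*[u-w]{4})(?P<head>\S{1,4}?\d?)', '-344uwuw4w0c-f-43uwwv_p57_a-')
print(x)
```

[('344uwuw', '4'), ('43uwwv', '_')]

The pattern matches zero or more of a character in [1-4], then exactly 4 of a character in [u-w] (captured); then 1 to 4 of a non-whitespace character (lazy), then optionally a digit (captured as 'head').
With the lazy modifier that quantifier settles for the fewest repetitions that let the rest of the pattern succeed (the atoms after it are unaffected and can still be greedy).
Scanning left to right: at [1:9] match '344uwuw4', groups = ('344uwuw', '4'); at [15:22] match '43uwwv_', groups = ('43uwwv', '_').
2 groups means each result is a tuple of 2 captured strings — 2 here.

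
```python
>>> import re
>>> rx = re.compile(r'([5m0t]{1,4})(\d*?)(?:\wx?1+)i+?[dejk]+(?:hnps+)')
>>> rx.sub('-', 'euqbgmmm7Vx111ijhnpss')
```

'euqbg-'

`sub` substitutes '-' at each match site.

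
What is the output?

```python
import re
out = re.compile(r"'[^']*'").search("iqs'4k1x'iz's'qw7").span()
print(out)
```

(3, 9)

The match spans [3:9] → "'4k1x'".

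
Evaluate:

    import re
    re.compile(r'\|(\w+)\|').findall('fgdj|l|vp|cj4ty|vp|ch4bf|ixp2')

Matches: at [4:7] match '|l|', group 1 = 'l'; at [9:16] match '|cj4ty|', group 1 = 'cj4ty'; at [18:25] match '|ch4bf|', group 1 = 'ch4bf'.
Because there's exactly one group, `findall` drops the full match and keeps group 1 from each hit.

['l', 'cj4ty', 'ch4bf']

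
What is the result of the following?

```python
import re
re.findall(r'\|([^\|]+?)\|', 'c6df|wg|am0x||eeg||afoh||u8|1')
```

Walking the string: at [4:8] match '|wg|', group 1 = 'wg'; at [13:18] match '|eeg|', group 1 = 'eeg'; at [18:24] match '|afoh|', group 1 = 'afoh'; at [24:28] match '|u8|', group 1 = 'u8'.
Because there's exactly one group, `findall` drops the full match and keeps group 1 from each hit.

['wg', 'eeg', 'afoh', 'u8']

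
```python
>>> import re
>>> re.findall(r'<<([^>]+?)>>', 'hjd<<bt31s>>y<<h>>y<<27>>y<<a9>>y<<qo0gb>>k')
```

['bt31s', 'h', '27', 'a9', 'qo0gb']

One capturing group, so `findall` returns just the captured substring from each match — 5 in all.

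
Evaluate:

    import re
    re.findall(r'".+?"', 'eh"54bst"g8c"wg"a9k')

Lazy quantifiers expand one character at a time until the remainder of the pattern can match.
Since nothing is captured, `findall` lists the 2 matched substrings directly.

['"54bst"', '"wg"']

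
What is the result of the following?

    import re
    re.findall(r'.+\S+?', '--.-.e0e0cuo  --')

This matches one or more of any character; then one or more of a non-whitespace character (lazy).
Matches: at [0:16] → '--.-.e0e0cuo  --'.
`findall` yields the raw match text (1 of them) because the pattern has no groups.

['--.-.e0e0cuo  --']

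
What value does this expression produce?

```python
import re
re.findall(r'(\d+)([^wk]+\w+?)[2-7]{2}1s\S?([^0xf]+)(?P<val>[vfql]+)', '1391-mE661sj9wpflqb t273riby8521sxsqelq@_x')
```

[('1391', '-mE', '9wp', 'flq'), ('273', 'riby8', 'sqel', 'q')]

Pattern: one or more of a digit (captured); then one or more of any character except [wk], then one or more of a word character (lazy) (captured); then exactly 2 of a character in [2-7], then the literal '1s', then optionally a non-whitespace character; then one or more of any character except [0xf] (captured); then one or more of one of [vfql] (captured as 'val').
Scanning left to right: at [0:18] match '1391-mE661sj9wpflq', groups = ('1391', '-mE', '9wp', 'flq'); at [21:39] match '273riby8521sxsqelq', groups = ('273', 'riby8', 'sqel', 'q').
`findall` packs the 4 group values into a tuple for every match.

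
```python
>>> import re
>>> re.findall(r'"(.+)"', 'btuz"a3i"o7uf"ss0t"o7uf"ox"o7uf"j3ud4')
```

Walking the string: at [4:32] match '"a3i"o7uf"ss0t"o7uf"ox"o7uf"', group 1 = 'a3i"o7uf"ss0t"o7uf"ox"o7uf'.
One capturing group, so `findall` returns just the captured substring from the one match — 1 in all.

['a3i"o7uf"ss0t"o7uf"ox"o7uf']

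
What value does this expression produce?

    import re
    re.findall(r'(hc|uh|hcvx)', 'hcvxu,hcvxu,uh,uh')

['hc', 'hc', 'uh', 'uh']

The regex engine tests alternatives in the order written; an earlier branch that matches wins even if a later one would match more.
With a single group, `findall` returns only what that group captured — 4 items.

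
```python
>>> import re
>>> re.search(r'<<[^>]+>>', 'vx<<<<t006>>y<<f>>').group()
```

'<<<<t006>>'

`re.search` scans for the first position where the pattern succeeds.
The match spans [2:12] → '<<<<t006>>'.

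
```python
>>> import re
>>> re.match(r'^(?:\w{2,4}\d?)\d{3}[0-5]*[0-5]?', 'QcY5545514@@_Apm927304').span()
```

`match` is anchored at position 0; if the pattern doesn't fit there, it returns None.
The match spans [0:10] → 'QcY5545514'.

(0, 10)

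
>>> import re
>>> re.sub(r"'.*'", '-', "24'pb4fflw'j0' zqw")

'24- zqw'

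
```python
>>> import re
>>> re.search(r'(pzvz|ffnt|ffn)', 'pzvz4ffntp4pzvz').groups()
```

('pzvz',)

The match spans [0:4] → 'pzvz'.
Captured: group 1 = 'pzvz'.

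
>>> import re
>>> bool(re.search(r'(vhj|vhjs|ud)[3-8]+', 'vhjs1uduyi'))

False

Here nothing in the string fits, so the call returns None, and `bool(None)` is False.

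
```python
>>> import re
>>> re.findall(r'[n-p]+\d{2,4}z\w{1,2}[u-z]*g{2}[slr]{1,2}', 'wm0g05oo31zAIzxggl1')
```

The pattern matches one or more of a character in [n-p]; then 2 to 4 of a digit, then the literal 'z'; then 1 to 2 of a word character, then zero or more of a character in [u-z], then exactly 2 of the literal 'g'; then 1 to 2 of one of [slr].
Scanning left to right: at [6:18] → 'oo31zAIzxggl'.
No capturing groups, so `findall` returns the 1 full match string.

['oo31zAIzxggl']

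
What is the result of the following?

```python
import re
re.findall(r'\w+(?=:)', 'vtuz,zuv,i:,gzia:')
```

['i', 'gzia']

The positive lookaround only admits positions where the adjacent text matches; those characters stay outside the span.
Matches: at [9:10] → 'i'; at [12:16] → 'gzia'.
No capturing groups, so `findall` returns the 2 full match strings.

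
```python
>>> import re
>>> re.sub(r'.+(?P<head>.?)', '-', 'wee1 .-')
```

This matches one or more of any character; then optionally any character (captured as 'head').
Each match is replaced by '-'.

'-'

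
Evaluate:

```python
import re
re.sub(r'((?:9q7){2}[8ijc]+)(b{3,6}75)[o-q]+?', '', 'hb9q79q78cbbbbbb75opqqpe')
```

'hbpqqpe'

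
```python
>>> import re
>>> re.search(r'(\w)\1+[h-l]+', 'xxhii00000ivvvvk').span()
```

(0, 5)

`\1` has to match the exact text group 1 already captured.
Unlike `match`, `search` isn't anchored — it looks for the pattern anywhere in the string.
The match spans [0:5] → 'xxhii'.
Captured: group 1 = 'x'.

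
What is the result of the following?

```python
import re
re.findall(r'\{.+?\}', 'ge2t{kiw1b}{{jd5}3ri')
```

A `+?`/`*?`/`{m,n}?` starts at its minimum and grows only as far as needed for what follows to match.
Scanning left to right: at [4:11] → '{kiw1b}'; at [11:17] → '{{jd5}'.
With no groups in the pattern, `findall` gives back each whole match — 2 here.

['{kiw1b}', '{{jd5}']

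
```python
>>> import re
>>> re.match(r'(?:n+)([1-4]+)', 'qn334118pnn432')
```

None

This matches one or more of a literal 'n' (non-capturing group); then one or more of a character in [1-4] (captured).
`match` is anchored at position 0; if the pattern doesn't fit there, it returns None.
Here the string doesn't start with a match, so the call returns None.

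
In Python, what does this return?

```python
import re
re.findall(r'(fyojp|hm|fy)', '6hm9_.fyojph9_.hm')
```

['hm', 'fyojp', 'hm']

`|` is ordered: at each position the engine commits to the first alternative that works.
With a single group, `findall` returns only what that group captured — 3 items.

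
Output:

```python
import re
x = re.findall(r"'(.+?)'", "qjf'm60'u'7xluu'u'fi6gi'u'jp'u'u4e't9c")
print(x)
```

Lazy quantifiers expand one character at a time until the remainder of the pattern can match.
Matches: at [3:8] match "'m60'", group 1 = 'm60'; at [9:16] match "'7xluu'", group 1 = '7xluu'; at [17:24] match "'fi6gi'", group 1 = 'fi6gi'; at [25:29] match "'jp'", group 1 = 'jp'; at [30:35] match "'u4e'", group 1 = 'u4e'.
One capturing group, so `findall` returns just the captured substring from each match — 5 in all.

['m60', '7xluu', 'fi6gi', 'jp', 'u4e']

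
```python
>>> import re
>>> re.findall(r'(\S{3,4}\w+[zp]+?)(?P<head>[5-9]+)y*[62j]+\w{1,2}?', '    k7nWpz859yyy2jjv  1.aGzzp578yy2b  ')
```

[('k7nWpz', '859'), ('1.aGzzp', '578')]

Pattern: 3 to 4 of a non-whitespace character, then one or more of a word character, then one or more of one of [zp] (lazy) (captured); then one or more of a character in [5-9] (captured as 'head'); then zero or more of the literal 'y', then one or more of one of [62j], then 1 to 2 of a word character (lazy).
Walking the string: at [4:20] match 'k7nWpz859yyy2jjv', groups = ('k7nWpz', '859'); at [22:36] match '1.aGzzp578yy2b', groups = ('1.aGzzp', '578').
`findall` packs the 2 group values into a tuple for every match.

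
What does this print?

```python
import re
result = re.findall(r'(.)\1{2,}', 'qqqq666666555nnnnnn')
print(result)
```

['q', '6', '5', 'n']

A backreference is literal: `\1` must see the identical characters the first group matched.
One capturing group, so `findall` returns just the captured substring from each match — 4 in all.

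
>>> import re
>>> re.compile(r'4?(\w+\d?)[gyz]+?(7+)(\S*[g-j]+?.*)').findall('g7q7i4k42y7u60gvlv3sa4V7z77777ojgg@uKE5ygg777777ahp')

3 groups means the one result is a tuple of 3 captured strings — 1 here.

[('g7q7i4k42y7u60gvlv3sa4V7', '77777', 'ojgg@uKE5ygg777777ahp')]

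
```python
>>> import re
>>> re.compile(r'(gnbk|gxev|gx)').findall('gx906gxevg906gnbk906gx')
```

`|` is ordered: at each position the engine commits to the first alternative that works.
Walking the string: at [0:2] match 'gx', group 1 = 'gx'; at [5:9] match 'gxev', group 1 = 'gxev'; at [13:17] match 'gnbk', group 1 = 'gnbk'; at [20:22] match 'gx', group 1 = 'gx'.
Because there's exactly one group, `findall` drops the full match and keeps group 1 from each hit.

['gx', 'gxev', 'gnbk', 'gx']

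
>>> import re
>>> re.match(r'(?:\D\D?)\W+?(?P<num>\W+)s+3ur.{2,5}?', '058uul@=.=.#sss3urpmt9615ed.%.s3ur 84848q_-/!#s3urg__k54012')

`match` is anchored at position 0; if the pattern doesn't fit there, it returns None.
Here the string doesn't start with a match, so the call returns None.

None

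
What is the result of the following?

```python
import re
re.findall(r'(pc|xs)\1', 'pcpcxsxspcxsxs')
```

`\1` is not a pattern — it's the concrete string captured by group 1, re-applied verbatim.
Matches: at [0:4] match 'pcpc', group 1 = 'pc'; at [4:8] match 'xsxs', group 1 = 'xs'; at [10:14] match 'xsxs', group 1 = 'xs'.
Because there's exactly one group, `findall` drops the full match and keeps group 1 from each hit.

['pc', 'xs', 'xs']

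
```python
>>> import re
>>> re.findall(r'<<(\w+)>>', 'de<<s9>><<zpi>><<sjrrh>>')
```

['s9', 'zpi', 'sjrrh']

With a single group, `findall` returns only what that group captured — 3 items.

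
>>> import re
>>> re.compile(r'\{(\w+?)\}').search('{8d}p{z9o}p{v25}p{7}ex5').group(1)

'8d'

`re.search` tries every starting position until one works.
The match spans [0:4] → '{8d}'.
Captured: group 1 = '8d'.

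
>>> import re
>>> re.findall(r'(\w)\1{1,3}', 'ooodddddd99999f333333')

['o', 'd', 'd', '9', '3', '3']

`\1` has to match the exact text group 1 already captured.
Matches: at [0:3] match 'ooo', group 1 = 'o'; at [3:7] match 'dddd', group 1 = 'd'; at [7:9] match 'dd', group 1 = 'd'; at [9:13] match '9999', group 1 = '9'; at [15:19] match '3333', group 1 = '3'; ….
One capturing group, so `findall` returns just the captured substring from each match — 6 in all.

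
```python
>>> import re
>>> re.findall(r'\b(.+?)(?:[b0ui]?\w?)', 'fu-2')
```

The pattern matches a word boundary (`\b`, zero-width); then one or more of any character (lazy) (captured); then optionally one of [b0ui], then optionally a word character (non-capturing group).
Lazy quantifiers expand one character at a time until the remainder of the pattern can match.
Walking the string: at [0:2] match 'fu', group 1 = 'f'; at [2:4] match '-2', group 1 = '-'.
Because there's exactly one group, `findall` drops the full match and keeps group 1 from each hit.

['f', '-']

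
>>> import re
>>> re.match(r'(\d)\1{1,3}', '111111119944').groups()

('1',)

After group 1 captures some text, `\1` only succeeds where that same text appears again.
`re.match` only tries the pattern at the start of the string.
The match spans [0:4] → '1111'.
Captured: group 1 = '1'.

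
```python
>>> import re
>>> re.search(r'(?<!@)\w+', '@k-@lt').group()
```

't'

A negative assertion filters positions out without eating any characters.
The match spans [5:6] → 't'.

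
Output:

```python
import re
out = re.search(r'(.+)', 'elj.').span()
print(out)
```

(0, 4)

The match spans [0:4] → 'elj.'.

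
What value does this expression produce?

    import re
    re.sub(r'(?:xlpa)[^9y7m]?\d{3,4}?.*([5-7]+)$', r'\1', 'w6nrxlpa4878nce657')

'w6nr7'

This matches the literal 'xl', then the literal 'pa' (non-capturing group); then optionally any character except [9y7m], then 3 to 4 of a digit (lazy), then zero or more of any character; then one or more of a character in [5-7] (captured); then anchored at the end.
Each match is replaced using the text its own group 1 captured.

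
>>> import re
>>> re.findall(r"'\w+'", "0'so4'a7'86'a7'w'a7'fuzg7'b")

Matches: at [1:6] → "'so4'"; at [8:12] → "'86'"; at [14:17] → "'w'"; at [19:26] → "'fuzg7'".
`findall` yields the raw match text (4 of them) because the pattern has no groups.

["'so4'", "'86'", "'w'", "'fuzg7'"]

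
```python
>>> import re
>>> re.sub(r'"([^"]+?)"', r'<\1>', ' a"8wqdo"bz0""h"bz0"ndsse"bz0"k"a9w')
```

' a<8wqdo>bz0"<h>bz0<ndsse>bz0<k>a9w'

Matches: at [2:9] → '"8wqdo"'; at [13:16] → '"h"'; at [19:26] → '"ndsse"'; at [29:32] → '"k"'.
`\1` in the replacement pulls in group 1's text for each match.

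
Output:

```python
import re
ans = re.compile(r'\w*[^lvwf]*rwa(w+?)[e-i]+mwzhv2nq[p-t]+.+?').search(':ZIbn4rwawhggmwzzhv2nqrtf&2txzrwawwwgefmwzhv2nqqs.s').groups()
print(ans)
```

The match spans [1:50] → 'ZIbn4rwawhggmwzzhv2nqrtf&2txzrwawwwgefmwzhv2nqqs.'.
Captured: group 1 = 'www'.

('www',)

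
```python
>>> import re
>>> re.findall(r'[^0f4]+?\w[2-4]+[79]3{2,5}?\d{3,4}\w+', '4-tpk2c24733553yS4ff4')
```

Pattern: one or more of any character except [0f4] (lazy), then a word character, then one or more of a character in [2-4]; then one of [79], then 2 to 5 of the literal '3' (lazy); then 3 to 4 of a digit, then one or more of a word character.
Matches: at [1:21] → '-tpk2c24733553yS4ff4'.
Since nothing is captured, `findall` lists the 1 matched substring directly.

['-tpk2c24733553yS4ff4']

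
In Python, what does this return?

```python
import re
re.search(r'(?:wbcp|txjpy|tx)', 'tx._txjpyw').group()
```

`search` walks the string left to right and returns the first match it finds.
The match spans [0:2] → 'tx'.

'tx'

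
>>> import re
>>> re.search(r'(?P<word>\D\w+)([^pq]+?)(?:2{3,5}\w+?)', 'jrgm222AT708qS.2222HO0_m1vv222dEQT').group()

'jrgm222AT708qS.2222H'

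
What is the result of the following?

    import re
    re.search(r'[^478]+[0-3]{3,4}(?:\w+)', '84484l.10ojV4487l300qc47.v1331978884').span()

(16, 24)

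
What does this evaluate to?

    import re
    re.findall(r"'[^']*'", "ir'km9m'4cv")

["'km9m'"]

Since nothing is captured, `findall` lists the 1 matched substring directly.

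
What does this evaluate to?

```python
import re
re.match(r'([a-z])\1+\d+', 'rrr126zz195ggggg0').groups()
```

The match spans [0:6] → 'rrr126'.
Captured: group 1 = 'r'.

('r',)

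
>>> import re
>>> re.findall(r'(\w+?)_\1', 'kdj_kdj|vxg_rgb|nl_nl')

`\1` is not a pattern — it's the concrete string captured by group 1, re-applied verbatim.
Walking the string: at [0:7] match 'kdj_kdj', group 1 = 'kdj'; at [16:21] match 'nl_nl', group 1 = 'nl'.
Because there's exactly one group, `findall` drops the full match and keeps group 1 from each hit.

['kdj', 'nl']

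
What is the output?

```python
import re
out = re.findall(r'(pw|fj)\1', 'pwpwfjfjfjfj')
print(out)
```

['pw', 'fj', 'fj']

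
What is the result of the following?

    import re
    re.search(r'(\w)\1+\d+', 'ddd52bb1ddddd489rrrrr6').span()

(0, 5)

`\1` has to match the exact text group 1 already captured.
Unlike `match`, `search` isn't anchored — it looks for the pattern anywhere in the string.
The match spans [0:5] → 'ddd52'.
Captured: group 1 = 'd'.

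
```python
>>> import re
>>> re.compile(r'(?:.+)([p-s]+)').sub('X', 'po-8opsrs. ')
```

Pattern: one or more of any character (non-capturing group); then one or more of a character in [p-s] (captured).
Matches: at [0:9] → 'po-8opsrs'.
`sub` substitutes 'X' at each match site.

'X. '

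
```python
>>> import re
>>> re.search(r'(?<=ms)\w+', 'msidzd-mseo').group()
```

'idzd'

The `(?=…)`/`(?<=…)` assertion just peeks at neighbouring text; it doesn't advance the match position.
`re.search` tries every starting position until one works.
The match spans [2:6] → 'idzd'.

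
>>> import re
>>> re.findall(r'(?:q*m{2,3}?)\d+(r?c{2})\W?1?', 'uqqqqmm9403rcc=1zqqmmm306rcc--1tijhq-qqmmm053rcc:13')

The pattern matches zero or more of the literal 'q', then 2 to 3 of a literal 'm' (lazy) (non-capturing group); then one or more of a digit; then optionally a literal 'r', then exactly 2 of the literal 'c' (captured); then optionally a non-word character, then optionally the literal '1'.
With a single group, `findall` returns only what that group captured — 3 items.

['rcc', 'rcc', 'rcc']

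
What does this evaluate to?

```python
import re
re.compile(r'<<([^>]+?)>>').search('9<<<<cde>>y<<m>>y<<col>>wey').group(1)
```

'<<cde'

Unlike `match`, `search` isn't anchored — it looks for the pattern anywhere in the string.
The match spans [1:10] → '<<<<cde>>'.
Captured: group 1 = '<<cde'.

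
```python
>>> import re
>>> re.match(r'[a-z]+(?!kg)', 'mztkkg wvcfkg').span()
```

A negative assertion filters positions out without eating any characters.
`re.match` won't scan ahead — the pattern has to work from the very first character.
The match spans [0:6] → 'mztkkg'.

(0, 6)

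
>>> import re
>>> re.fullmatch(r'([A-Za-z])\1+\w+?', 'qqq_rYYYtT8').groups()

('q',)

A backreference is literal: `\1` must see the identical characters the first group matched.
`re.fullmatch` is like wrapping the pattern in `^…$` (in single-line mode).
The match spans [0:11] → 'qqq_rYYYtT8'.
Captured: group 1 = 'q'.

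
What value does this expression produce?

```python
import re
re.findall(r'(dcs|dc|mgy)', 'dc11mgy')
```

['dc', 'mgy']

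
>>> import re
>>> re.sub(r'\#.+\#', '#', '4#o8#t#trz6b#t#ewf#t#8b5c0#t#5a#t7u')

Matches: at [1:32] → '#o8#t#trz6b#t#ewf#t#8b5c0#t#5a#'.
Every occurrence is swapped for '#'.

'4#t7u'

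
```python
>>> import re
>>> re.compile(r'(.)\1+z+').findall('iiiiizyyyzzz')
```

A backreference is literal: `\1` must see the identical characters the first group matched.
Matches: at [0:6] match 'iiiiiz', group 1 = 'i'; at [6:12] match 'yyyzzz', group 1 = 'y'.
One capturing group, so `findall` returns just the captured substring from each match — 2 in all.

['i', 'y']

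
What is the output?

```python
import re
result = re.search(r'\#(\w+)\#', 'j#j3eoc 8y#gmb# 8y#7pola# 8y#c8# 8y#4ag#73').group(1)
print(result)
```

gmb

`re.search` tries every starting position until one works.
The match spans [10:15] → '#gmb#'.
Captured: group 1 = 'gmb'.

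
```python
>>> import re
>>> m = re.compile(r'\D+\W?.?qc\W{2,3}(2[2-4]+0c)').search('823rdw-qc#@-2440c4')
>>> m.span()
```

Pattern: one or more of a non-digit, then optionally a non-word character; then optionally any character, then the literal 'qc', then 2 to 3 of a non-word character; then a literal '2', then one or more of a character in [2-4], then the literal '0c' (captured).
`re.search` tries every starting position until one works.
The match spans [3:17] → 'rdw-qc#@-2440c'.
Captured: group 1 = '2440c'.

(3, 17)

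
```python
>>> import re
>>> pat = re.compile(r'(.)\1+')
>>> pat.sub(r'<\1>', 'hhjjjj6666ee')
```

'<h><j><6><e>'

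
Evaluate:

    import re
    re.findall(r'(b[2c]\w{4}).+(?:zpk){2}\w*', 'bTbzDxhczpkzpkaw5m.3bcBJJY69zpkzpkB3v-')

This matches the literal 'b', then one of [2c], then exactly 4 of a word character (captured); then one or more of any character, then the literal 'zpk' repeated 2 times, then zero or more of a word character.
Scanning left to right: at [20:37] match 'bcBJJY69zpkzpkB3v', group 1 = 'bcBJJY'.
`findall` collects group 1 from the one match (1 total).

['bcBJJY']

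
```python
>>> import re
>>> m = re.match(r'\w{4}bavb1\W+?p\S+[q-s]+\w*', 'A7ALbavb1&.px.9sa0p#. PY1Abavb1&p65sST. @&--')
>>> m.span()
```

(0, 19)

The pattern matches exactly 4 of a word character, then the literal 'bav', then the literal 'b1'; then one or more of a non-word character (lazy), then a literal 'p'; then one or more of a non-whitespace character, then one or more of a character in [q-s], then zero or more of a word character.
`re.match` won't scan ahead — the pattern has to work from the very first character.
The match spans [0:19] → 'A7ALbavb1&.px.9sa0p'.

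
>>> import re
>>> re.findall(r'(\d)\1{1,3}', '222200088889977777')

['2', '0', '8', '9', '7']

The backreference `\1` re-matches whatever the first group consumed, character for character.
One capturing group, so `findall` returns just the captured substring from each match — 5 in all.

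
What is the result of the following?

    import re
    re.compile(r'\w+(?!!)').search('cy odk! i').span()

(0, 2)

A negative assertion filters positions out without eating any characters.
The match spans [0:2] → 'cy'.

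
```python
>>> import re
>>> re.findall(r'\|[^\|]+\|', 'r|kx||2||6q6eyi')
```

['|kx|', '|2|']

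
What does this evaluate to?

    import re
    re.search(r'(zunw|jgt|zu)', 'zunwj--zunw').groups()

('zunw',)

Alternation tries branches left to right and keeps the first one that lets the overall match succeed at that position.
Unlike `match`, `search` isn't anchored — it looks for the pattern anywhere in the string.
The match spans [0:4] → 'zunw'.
Captured: group 1 = 'zunw'.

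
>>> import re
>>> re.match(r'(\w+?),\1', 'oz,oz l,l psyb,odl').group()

'oz,oz'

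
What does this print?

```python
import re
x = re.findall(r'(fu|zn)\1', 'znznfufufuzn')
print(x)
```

['zn', 'fu']

A backreference is literal: `\1` must see the identical characters the first group matched.
`findall` collects group 1 from each match (2 total).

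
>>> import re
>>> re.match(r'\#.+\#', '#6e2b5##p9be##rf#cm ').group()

'#6e2b5##p9be##rf#'

`re.match` only tries the pattern at the start of the string.
The match spans [0:17] → '#6e2b5##p9be##rf#'.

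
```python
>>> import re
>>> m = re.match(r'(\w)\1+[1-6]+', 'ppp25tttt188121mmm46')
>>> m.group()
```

`match` is anchored at position 0; if the pattern doesn't fit there, it returns None.
The match spans [0:5] → 'ppp25'.

'ppp25'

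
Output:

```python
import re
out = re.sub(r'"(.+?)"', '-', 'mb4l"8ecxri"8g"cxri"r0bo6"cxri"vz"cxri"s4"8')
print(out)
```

mb4l-8g-r0bo6-vz-s4"8

A `+?`/`*?`/`{m,n}?` starts at its minimum and grows only as far as needed for what follows to match.
Every occurrence is swapped for '-'.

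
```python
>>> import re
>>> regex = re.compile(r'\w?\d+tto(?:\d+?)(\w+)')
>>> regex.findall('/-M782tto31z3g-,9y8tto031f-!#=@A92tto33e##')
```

['1z3g', '31f', '3e']

A non-greedy quantifier consumes as few characters as it can — just enough that the remainder of the pattern still matches from where it stops; whatever follows it matches normally.
One capturing group, so `findall` returns just the captured substring from each match — 3 in all.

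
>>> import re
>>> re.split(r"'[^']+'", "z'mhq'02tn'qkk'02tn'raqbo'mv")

['z', '02tn', '02tn', 'mv']

Matches to split on: at [1:6] → "'mhq'"; at [10:15] → "'qkk'"; at [19:26] → "'raqbo'".
Each match becomes a cut point; 4 segments remain.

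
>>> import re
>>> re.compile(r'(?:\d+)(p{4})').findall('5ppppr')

['pppp']

This matches one or more of a digit (non-capturing group); then exactly 4 of a literal 'p' (captured).
Because there's exactly one group, `findall` drops the full match and keeps group 1 from the one hit.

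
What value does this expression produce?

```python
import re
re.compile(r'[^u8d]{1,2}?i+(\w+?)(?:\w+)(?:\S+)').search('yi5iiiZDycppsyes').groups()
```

('5',)

This matches 1 to 2 of any character except [u8d] (lazy), then one or more of a literal 'i'; then one or more of a word character (lazy) (captured); then one or more of a word character (non-capturing group); then one or more of a non-whitespace character (non-capturing group).
A non-greedy quantifier consumes as few characters as it can — just enough that the remainder of the pattern still matches from where it stops; whatever follows it matches normally.
`re.search` tries every starting position until one works.
The match spans [0:16] → 'yi5iiiZDycppsyes'.
Captured: group 1 = '5'.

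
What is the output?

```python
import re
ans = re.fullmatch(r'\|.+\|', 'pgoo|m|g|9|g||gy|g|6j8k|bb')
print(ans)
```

None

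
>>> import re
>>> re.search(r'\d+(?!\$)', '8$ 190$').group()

'19'

`(?!…)`/`(?<!…)` only lets a position through if the neighbouring text does NOT match; no characters are consumed.
Unlike `match`, `search` isn't anchored — it looks for the pattern anywhere in the string.
The match spans [3:5] → '19'.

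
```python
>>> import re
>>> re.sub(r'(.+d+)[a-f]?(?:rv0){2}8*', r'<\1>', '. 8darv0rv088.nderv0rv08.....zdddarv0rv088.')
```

'<. 8darv0rv088.nderv0rv08.....zddd>.'

This matches one or more of any character, then one or more of a literal 'd' (captured); then optionally a character in [a-f], then the literal 'rv0' repeated 2 times, then zero or more of the literal '8'.
Matches: at [0:42] → '. 8darv0rv088.nderv0rv08.....zdddarv0rv088'.
`\1` in the replacement pulls in group 1's text for each match.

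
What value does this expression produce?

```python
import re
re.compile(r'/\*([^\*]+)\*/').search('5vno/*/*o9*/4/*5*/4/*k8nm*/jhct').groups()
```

`search` walks the string left to right and returns the first match it finds.
The match spans [6:12] → '/*o9*/'.
Captured: group 1 = 'o9'.

('o9',)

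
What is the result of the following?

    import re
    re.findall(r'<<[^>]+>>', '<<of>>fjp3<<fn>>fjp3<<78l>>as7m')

['<<of>>', '<<fn>>', '<<78l>>']

No capturing groups, so `findall` returns the 3 full match strings.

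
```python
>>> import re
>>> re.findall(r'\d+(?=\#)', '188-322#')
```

['322']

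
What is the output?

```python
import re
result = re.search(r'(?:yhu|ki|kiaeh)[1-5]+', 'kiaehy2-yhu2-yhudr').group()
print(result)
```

The match spans [8:12] → 'yhu2'.

yhu2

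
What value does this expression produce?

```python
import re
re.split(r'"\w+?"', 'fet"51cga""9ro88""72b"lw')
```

The string is cut at each match, leaving 4 pieces.

['fet', '', '', 'lw']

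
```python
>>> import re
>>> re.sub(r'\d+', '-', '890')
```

'-'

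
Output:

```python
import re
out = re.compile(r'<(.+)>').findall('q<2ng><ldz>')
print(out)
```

One capturing group, so `findall` returns just the captured substring from the one match — 1 in all.

['2ng><ldz']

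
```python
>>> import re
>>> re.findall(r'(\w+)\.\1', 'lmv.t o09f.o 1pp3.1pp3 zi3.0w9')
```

['1pp3']

The backreference `\1` re-matches whatever the first group consumed, character for character.
Scanning left to right: at [13:22] match '1pp3.1pp3', group 1 = '1pp3'.
`findall` collects group 1 from the one match (1 total).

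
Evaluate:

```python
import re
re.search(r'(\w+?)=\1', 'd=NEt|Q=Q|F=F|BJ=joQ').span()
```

The backreference `\1` re-matches whatever the first group consumed, character for character.
The match spans [6:9] → 'Q=Q'.

(6, 9)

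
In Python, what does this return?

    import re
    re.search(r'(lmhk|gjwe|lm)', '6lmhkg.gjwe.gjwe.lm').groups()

Alternation isn't longest-match — the leftmost alternative that fits at this position is chosen.
`re.search` scans for the first position where the pattern succeeds.
The match spans [1:5] → 'lmhk'.
Captured: group 1 = 'lmhk'.

('lmhk',)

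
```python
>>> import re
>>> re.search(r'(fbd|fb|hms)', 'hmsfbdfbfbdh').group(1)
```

'hms'

`re.search` scans for the first position where the pattern succeeds.
The match spans [0:3] → 'hms'.
Captured: group 1 = 'hms'.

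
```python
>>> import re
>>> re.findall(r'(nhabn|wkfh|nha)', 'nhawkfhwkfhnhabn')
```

['nha', 'wkfh', 'wkfh', 'nhabn']

`|` is ordered: at each position the engine commits to the first alternative that works.
Scanning left to right: at [0:3] match 'nha', group 1 = 'nha'; at [3:7] match 'wkfh', group 1 = 'wkfh'; at [7:11] match 'wkfh', group 1 = 'wkfh'; at [11:16] match 'nhabn', group 1 = 'nhabn'.
`findall` collects group 1 from each match (4 total).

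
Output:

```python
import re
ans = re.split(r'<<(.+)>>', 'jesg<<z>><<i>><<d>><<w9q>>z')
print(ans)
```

['jesg', 'z>><<i>><<d>><<w9q', 'z']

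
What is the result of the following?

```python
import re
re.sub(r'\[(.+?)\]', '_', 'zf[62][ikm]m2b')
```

A non-greedy quantifier consumes as few characters as it can — just enough that the remainder of the pattern still matches from where it stops; whatever follows it matches normally.
Matches: at [2:6] → '[62]'; at [6:11] → '[ikm]'.
Each match is replaced by '_'.

'zf__m2b'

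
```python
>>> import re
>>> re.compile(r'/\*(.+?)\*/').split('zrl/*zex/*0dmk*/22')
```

['zrl', 'zex/*0dmk', '22']

Matches to split on: at [3:16] → '/*zex/*0dmk*/'.
Because the pattern has a capturing group, `split` also inserts each captured text between the pieces.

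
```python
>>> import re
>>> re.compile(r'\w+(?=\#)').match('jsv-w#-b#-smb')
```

None

`match` is anchored at position 0; if the pattern doesn't fit there, it returns None.
Here position 0 doesn't satisfy it, so the call returns None.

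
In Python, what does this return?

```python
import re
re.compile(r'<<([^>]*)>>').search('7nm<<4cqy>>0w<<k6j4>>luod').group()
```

'<<4cqy>>'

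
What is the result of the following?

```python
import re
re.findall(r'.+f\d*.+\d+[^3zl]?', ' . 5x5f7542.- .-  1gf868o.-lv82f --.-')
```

[' . 5x5f7542.- .-  1gf868o.-lv82f']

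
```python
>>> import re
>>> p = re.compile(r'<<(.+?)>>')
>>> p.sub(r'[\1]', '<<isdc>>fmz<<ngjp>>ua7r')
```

Each match is replaced using the text its own group 1 captured.

'[isdc]fmz[ngjp]ua7r'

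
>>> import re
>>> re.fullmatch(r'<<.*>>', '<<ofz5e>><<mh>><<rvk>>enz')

None

For `fullmatch`, every character of the input must be accounted for by the pattern.
Here the pattern can't cover the whole string, so the call returns None.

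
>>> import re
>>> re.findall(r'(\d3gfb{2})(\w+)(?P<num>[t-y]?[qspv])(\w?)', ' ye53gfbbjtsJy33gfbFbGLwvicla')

[('53gfbb', 'jtsJy33gfbFbGLw', 'v', 'i')]

The pattern matches a digit, then the literal '3gf', then exactly 2 of the literal 'b' (captured); then one or more of a word character (captured); then optionally a character in [t-y], then one of [qspv] (captured as 'num'); then optionally a word character (captured).
Walking the string: at [3:26] match '53gfbbjtsJy33gfbFbGLwvi', groups = ('53gfbb', 'jtsJy33gfbFbGLw', 'v', 'i').
4 groups means the one result is a tuple of 4 captured strings — 1 here.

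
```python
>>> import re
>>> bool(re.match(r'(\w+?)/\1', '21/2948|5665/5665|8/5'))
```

False

`\1` is not a pattern — it's the concrete string captured by group 1, re-applied verbatim.
`re.match` won't scan ahead — the pattern has to work from the very first character.
Here position 0 doesn't satisfy it, so the call returns None, and `bool(None)` is False.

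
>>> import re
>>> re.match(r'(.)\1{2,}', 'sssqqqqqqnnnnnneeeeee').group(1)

's'

The match spans [0:3] → 'sss'.
Captured: group 1 = 's'.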